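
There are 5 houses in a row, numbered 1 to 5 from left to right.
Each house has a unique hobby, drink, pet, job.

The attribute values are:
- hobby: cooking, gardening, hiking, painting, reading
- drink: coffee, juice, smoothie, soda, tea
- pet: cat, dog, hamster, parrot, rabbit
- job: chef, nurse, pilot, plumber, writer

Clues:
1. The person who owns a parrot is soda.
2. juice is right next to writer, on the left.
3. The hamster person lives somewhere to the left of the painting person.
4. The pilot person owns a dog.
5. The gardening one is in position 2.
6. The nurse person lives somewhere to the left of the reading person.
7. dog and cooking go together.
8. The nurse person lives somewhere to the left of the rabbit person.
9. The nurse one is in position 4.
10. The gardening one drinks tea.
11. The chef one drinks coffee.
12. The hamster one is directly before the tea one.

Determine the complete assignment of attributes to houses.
Solution:

House | Hobby | Drink | Pet | Job
---------------------------------
  1   | hiking | juice | hamster | plumber
  2   | gardening | tea | cat | writer
  3   | cooking | smoothie | dog | pilot
  4   | painting | soda | parrot | nurse
  5   | reading | coffee | rabbit | chef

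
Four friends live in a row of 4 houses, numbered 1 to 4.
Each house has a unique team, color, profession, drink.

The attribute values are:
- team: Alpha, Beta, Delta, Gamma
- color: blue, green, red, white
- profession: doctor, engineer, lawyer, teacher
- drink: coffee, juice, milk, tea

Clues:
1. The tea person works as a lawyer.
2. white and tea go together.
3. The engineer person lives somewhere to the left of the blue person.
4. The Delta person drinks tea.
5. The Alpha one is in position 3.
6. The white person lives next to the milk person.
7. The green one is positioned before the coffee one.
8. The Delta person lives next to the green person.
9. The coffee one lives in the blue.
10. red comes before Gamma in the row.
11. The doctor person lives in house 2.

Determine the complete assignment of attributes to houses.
Solution:

House | Team | Color | Profession | Drink
-----------------------------------------
  1   | Delta | white | lawyer | tea
  2   | Beta | green | doctor | milk
  3   | Alpha | red | engineer | juice
  4   | Gamma | blue | teacher | coffee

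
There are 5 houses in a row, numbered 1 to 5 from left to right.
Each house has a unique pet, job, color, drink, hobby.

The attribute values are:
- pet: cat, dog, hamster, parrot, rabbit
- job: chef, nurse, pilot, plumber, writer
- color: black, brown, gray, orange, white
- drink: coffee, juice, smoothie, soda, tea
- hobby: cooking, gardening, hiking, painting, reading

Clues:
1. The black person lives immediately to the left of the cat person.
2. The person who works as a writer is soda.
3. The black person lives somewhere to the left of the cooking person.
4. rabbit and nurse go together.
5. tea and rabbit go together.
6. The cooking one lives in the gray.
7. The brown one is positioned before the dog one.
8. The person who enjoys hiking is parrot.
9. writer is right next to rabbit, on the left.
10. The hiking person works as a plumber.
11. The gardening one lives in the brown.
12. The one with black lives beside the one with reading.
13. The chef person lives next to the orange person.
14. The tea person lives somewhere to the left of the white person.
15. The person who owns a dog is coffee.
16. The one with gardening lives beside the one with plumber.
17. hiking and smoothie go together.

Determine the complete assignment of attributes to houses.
Solution:

House | Pet | Job | Color | Drink | Hobby
-----------------------------------------
  1   | hamster | chef | black | juice | painting
  2   | cat | writer | orange | soda | reading
  3   | rabbit | nurse | brown | tea | gardening
  4   | parrot | plumber | white | smoothie | hiking
  5   | dog | pilot | gray | coffee | cooking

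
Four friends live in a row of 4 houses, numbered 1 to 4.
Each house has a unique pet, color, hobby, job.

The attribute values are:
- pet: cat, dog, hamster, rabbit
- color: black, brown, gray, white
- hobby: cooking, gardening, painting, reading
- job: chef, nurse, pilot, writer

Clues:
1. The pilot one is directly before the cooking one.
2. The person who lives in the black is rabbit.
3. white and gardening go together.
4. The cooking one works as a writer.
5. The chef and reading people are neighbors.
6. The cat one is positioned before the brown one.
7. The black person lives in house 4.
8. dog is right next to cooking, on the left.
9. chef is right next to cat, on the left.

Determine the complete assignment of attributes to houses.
Solution:

House | Pet | Color | Hobby | Job
---------------------------------
  1   | hamster | white | gardening | chef
  2   | cat | gray | reading | nurse
  3   | dog | brown | painting | pilot
  4   | rabbit | black | cooking | writer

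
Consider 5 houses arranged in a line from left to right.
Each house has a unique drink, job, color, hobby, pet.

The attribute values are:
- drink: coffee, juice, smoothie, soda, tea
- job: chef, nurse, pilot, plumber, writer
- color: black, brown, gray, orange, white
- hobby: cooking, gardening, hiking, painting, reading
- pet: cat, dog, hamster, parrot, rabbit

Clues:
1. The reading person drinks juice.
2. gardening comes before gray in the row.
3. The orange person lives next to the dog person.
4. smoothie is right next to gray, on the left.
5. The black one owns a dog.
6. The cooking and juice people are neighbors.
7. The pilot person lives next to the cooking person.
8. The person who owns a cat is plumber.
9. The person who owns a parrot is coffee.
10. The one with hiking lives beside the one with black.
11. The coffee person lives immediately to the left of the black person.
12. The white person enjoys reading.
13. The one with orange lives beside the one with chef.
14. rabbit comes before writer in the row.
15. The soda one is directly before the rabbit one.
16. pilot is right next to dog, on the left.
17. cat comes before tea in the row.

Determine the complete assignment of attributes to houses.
Solution:

House | Drink | Job | Color | Hobby | Pet
-----------------------------------------
  1   | coffee | pilot | orange | hiking | parrot
  2   | soda | chef | black | cooking | dog
  3   | juice | nurse | white | reading | rabbit
  4   | smoothie | plumber | brown | gardening | cat
  5   | tea | writer | gray | painting | hamster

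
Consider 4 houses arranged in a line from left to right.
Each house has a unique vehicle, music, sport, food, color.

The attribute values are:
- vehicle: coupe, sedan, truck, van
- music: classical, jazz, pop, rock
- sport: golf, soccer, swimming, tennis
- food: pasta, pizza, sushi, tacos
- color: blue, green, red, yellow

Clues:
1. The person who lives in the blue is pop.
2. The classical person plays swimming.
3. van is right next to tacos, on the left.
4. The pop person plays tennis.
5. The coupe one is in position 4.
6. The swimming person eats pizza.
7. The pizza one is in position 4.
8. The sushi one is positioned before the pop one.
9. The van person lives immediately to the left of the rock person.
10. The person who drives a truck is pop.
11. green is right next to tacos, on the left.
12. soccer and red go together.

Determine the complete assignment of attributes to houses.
Solution:

House | Vehicle | Music | Sport | Food | Color
----------------------------------------------
  1   | van | jazz | golf | sushi | green
  2   | sedan | rock | soccer | tacos | red
  3   | truck | pop | tennis | pasta | blue
  4   | coupe | classical | swimming | pizza | yellow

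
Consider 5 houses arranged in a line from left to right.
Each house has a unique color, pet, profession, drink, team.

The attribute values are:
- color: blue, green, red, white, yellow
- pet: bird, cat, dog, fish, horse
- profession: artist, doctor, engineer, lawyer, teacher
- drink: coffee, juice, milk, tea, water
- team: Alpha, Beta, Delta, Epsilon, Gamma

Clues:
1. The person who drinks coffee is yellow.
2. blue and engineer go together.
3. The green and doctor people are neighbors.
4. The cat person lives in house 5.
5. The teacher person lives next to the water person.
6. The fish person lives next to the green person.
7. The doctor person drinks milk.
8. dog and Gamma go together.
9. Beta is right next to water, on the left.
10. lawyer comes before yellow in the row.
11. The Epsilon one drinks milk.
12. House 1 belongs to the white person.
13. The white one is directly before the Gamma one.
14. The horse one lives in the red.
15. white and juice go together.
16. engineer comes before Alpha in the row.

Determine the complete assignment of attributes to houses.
Solution:

House | Color | Pet | Profession | Drink | Team
-----------------------------------------------
  1   | white | fish | teacher | juice | Beta
  2   | green | dog | lawyer | water | Gamma
  3   | red | horse | doctor | milk | Epsilon
  4   | blue | bird | engineer | tea | Delta
  5   | yellow | cat | artist | coffee | Alpha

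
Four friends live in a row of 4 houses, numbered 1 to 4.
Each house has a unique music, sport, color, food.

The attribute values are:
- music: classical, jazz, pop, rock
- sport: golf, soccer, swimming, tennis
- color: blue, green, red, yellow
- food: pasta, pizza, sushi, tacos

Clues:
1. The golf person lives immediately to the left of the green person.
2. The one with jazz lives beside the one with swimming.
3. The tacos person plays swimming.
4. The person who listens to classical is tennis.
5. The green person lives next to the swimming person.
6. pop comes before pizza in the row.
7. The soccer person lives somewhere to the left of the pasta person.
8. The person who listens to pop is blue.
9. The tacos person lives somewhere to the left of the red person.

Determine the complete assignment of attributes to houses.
Solution:

House | Music | Sport | Color | Food
------------------------------------
  1   | pop | golf | blue | sushi
  2   | jazz | soccer | green | pizza
  3   | rock | swimming | yellow | tacos
  4   | classical | tennis | red | pasta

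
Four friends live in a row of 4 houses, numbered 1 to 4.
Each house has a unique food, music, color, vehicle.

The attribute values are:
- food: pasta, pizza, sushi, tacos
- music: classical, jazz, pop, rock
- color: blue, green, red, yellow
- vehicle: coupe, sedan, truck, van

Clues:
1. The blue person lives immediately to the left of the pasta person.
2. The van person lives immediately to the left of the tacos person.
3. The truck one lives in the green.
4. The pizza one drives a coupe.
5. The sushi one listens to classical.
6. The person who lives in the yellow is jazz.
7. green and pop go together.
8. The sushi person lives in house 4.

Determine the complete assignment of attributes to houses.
Solution:

House | Food | Music | Color | Vehicle
--------------------------------------
  1   | pizza | rock | blue | coupe
  2   | pasta | jazz | yellow | van
  3   | tacos | pop | green | truck
  4   | sushi | classical | red | sedan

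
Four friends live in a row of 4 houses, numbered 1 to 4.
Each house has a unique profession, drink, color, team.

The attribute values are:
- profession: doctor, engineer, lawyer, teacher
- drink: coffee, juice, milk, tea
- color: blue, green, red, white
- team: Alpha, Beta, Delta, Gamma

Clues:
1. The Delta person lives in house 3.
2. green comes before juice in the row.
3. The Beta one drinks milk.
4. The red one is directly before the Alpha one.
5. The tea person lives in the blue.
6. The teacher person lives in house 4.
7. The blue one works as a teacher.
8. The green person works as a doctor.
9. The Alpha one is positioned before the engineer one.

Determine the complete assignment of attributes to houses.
Solution:

House | Profession | Drink | Color | Team
-----------------------------------------
  1   | lawyer | milk | red | Beta
  2   | doctor | coffee | green | Alpha
  3   | engineer | juice | white | Delta
  4   | teacher | tea | blue | Gamma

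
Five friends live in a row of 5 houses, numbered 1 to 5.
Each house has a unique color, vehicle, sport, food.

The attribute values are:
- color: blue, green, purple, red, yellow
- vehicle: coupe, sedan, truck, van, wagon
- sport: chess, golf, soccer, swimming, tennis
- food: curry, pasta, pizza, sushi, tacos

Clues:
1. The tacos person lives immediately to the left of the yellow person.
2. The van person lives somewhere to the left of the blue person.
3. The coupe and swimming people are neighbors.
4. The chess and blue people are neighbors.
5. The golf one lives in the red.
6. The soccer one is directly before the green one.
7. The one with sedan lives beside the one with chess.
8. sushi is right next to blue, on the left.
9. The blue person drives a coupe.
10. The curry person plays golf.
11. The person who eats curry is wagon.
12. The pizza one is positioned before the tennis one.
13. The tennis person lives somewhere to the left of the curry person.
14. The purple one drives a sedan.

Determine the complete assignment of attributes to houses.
Solution:

House | Color | Vehicle | Sport | Food
--------------------------------------
  1   | purple | sedan | soccer | pizza
  2   | green | van | chess | sushi
  3   | blue | coupe | tennis | tacos
  4   | yellow | truck | swimming | pasta
  5   | red | wagon | golf | curry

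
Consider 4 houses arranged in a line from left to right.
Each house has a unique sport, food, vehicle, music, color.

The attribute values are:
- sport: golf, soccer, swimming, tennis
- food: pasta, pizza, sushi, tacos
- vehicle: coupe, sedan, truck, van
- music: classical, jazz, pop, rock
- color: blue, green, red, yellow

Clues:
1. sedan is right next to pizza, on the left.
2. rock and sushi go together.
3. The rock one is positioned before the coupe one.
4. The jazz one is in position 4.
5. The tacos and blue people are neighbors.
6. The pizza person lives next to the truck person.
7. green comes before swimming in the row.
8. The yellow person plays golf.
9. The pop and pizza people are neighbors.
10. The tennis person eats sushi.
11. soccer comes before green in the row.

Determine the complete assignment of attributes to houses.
Solution:

House | Sport | Food | Vehicle | Music | Color
----------------------------------------------
  1   | golf | tacos | sedan | pop | yellow
  2   | soccer | pizza | van | classical | blue
  3   | tennis | sushi | truck | rock | green
  4   | swimming | pasta | coupe | jazz | red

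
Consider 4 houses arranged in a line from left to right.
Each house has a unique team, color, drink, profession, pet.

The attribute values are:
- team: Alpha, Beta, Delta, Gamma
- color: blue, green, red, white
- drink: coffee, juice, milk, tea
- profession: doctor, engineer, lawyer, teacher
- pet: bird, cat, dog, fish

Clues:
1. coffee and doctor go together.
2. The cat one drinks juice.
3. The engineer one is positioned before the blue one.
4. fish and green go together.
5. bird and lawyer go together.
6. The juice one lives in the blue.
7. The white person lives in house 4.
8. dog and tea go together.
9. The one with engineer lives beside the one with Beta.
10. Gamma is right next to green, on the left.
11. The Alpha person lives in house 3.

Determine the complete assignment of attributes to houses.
Solution:

House | Team | Color | Drink | Profession | Pet
-----------------------------------------------
  1   | Gamma | red | tea | engineer | dog
  2   | Beta | green | coffee | doctor | fish
  3   | Alpha | blue | juice | teacher | cat
  4   | Delta | white | milk | lawyer | bird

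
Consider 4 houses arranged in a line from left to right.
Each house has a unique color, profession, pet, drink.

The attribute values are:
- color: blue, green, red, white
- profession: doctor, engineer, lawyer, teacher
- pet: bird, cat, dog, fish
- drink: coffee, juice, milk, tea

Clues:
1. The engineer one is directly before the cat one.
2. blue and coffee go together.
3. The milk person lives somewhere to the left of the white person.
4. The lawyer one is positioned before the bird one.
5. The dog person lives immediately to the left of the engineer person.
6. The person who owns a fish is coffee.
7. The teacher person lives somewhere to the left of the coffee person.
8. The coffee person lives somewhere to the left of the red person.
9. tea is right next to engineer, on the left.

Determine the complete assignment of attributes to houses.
Solution:

House | Color | Profession | Pet | Drink
----------------------------------------
  1   | green | teacher | dog | tea
  2   | blue | engineer | fish | coffee
  3   | red | lawyer | cat | milk
  4   | white | doctor | bird | juice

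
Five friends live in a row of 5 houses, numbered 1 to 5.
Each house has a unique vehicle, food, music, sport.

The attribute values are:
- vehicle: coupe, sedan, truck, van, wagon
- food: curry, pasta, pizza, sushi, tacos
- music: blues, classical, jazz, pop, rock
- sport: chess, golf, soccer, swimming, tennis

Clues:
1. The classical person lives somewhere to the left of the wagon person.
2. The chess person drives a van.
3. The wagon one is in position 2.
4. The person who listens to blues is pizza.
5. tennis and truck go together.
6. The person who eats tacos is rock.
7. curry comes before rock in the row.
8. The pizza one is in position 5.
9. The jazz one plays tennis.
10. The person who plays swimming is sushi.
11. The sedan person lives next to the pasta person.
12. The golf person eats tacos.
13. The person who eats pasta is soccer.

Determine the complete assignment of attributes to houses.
Solution:

House | Vehicle | Food | Music | Sport
--------------------------------------
  1   | sedan | sushi | classical | swimming
  2   | wagon | pasta | pop | soccer
  3   | truck | curry | jazz | tennis
  4   | coupe | tacos | rock | golf
  5   | van | pizza | blues | chess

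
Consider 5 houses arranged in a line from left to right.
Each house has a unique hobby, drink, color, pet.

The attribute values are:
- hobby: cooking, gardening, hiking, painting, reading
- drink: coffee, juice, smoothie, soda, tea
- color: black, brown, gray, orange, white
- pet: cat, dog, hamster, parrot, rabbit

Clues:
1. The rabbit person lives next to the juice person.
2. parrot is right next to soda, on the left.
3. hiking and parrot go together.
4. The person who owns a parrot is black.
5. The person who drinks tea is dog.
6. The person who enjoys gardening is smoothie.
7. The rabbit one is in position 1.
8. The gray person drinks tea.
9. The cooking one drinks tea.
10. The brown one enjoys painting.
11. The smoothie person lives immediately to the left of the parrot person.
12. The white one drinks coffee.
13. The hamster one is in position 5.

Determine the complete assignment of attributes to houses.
Solution:

House | Hobby | Drink | Color | Pet
-----------------------------------
  1   | gardening | smoothie | orange | rabbit
  2   | hiking | juice | black | parrot
  3   | painting | soda | brown | cat
  4   | cooking | tea | gray | dog
  5   | reading | coffee | white | hamster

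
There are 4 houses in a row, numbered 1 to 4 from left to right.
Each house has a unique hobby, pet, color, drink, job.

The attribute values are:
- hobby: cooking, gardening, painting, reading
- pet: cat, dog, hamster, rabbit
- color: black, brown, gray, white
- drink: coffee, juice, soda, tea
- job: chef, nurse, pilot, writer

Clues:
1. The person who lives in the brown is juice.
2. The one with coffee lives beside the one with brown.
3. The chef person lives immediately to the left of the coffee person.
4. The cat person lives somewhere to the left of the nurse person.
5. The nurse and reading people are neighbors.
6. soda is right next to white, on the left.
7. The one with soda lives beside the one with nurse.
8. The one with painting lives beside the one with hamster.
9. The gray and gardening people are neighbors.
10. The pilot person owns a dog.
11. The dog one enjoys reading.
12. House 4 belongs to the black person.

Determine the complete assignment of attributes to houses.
Solution:

House | Hobby | Pet | Color | Drink | Job
-----------------------------------------
  1   | painting | cat | gray | soda | chef
  2   | gardening | hamster | white | coffee | nurse
  3   | reading | dog | brown | juice | pilot
  4   | cooking | rabbit | black | tea | writer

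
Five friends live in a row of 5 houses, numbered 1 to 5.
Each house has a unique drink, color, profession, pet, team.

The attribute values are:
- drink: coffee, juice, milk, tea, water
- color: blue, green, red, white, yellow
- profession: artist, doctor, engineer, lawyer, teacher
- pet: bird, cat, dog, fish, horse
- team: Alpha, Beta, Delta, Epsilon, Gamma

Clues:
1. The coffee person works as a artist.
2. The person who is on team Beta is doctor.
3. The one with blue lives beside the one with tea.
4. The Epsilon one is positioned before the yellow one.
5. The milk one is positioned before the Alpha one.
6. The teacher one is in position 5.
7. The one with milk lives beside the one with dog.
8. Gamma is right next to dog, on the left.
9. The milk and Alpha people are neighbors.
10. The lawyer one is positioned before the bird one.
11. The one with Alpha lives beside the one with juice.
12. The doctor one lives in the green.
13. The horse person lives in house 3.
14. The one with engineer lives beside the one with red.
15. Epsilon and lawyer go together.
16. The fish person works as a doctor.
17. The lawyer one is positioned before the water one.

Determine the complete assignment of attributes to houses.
Solution:

House | Drink | Color | Profession | Pet | Team
-----------------------------------------------
  1   | milk | white | engineer | cat | Gamma
  2   | coffee | red | artist | dog | Alpha
  3   | juice | blue | lawyer | horse | Epsilon
  4   | tea | green | doctor | fish | Beta
  5   | water | yellow | teacher | bird | Delta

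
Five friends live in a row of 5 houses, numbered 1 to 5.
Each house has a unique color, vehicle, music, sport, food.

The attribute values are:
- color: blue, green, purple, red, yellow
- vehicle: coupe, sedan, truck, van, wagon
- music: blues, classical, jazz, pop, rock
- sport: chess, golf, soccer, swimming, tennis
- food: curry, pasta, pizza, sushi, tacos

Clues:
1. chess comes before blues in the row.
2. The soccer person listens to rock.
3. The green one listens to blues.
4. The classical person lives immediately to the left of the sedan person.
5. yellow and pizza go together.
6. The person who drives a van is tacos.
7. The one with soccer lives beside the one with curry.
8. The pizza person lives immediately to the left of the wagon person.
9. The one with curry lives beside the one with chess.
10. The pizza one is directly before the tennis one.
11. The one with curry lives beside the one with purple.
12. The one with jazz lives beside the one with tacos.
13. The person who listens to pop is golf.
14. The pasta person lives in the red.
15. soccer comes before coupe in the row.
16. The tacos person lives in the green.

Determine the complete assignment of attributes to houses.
Solution:

House | Color | Vehicle | Music | Sport | Food
----------------------------------------------
  1   | yellow | truck | rock | soccer | pizza
  2   | blue | wagon | classical | tennis | curry
  3   | purple | sedan | jazz | chess | sushi
  4   | green | van | blues | swimming | tacos
  5   | red | coupe | pop | golf | pasta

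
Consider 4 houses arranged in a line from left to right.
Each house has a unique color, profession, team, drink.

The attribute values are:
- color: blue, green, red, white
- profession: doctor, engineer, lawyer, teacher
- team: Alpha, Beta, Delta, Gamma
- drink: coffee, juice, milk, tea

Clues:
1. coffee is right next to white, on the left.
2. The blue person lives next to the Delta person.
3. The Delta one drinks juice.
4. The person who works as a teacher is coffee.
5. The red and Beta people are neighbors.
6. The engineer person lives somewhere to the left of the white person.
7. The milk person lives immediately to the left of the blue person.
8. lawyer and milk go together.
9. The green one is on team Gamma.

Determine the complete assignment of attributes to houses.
Solution:

House | Color | Profession | Team | Drink
-----------------------------------------
  1   | green | engineer | Gamma | tea
  2   | red | lawyer | Alpha | milk
  3   | blue | teacher | Beta | coffee
  4   | white | doctor | Delta | juice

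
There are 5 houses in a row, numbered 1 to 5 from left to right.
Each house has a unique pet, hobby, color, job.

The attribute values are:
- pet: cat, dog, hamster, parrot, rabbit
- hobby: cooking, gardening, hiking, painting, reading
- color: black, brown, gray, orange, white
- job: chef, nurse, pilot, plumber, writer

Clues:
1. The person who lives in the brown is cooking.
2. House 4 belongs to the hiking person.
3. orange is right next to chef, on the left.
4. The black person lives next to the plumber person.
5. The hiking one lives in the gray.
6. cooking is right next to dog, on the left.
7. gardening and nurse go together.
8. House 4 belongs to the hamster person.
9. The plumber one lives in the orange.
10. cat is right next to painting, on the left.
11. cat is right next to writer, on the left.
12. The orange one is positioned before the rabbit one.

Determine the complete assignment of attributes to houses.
Solution:

House | Pet | Hobby | Color | Job
---------------------------------
  1   | cat | cooking | brown | pilot
  2   | dog | painting | black | writer
  3   | parrot | reading | orange | plumber
  4   | hamster | hiking | gray | chef
  5   | rabbit | gardening | white | nurse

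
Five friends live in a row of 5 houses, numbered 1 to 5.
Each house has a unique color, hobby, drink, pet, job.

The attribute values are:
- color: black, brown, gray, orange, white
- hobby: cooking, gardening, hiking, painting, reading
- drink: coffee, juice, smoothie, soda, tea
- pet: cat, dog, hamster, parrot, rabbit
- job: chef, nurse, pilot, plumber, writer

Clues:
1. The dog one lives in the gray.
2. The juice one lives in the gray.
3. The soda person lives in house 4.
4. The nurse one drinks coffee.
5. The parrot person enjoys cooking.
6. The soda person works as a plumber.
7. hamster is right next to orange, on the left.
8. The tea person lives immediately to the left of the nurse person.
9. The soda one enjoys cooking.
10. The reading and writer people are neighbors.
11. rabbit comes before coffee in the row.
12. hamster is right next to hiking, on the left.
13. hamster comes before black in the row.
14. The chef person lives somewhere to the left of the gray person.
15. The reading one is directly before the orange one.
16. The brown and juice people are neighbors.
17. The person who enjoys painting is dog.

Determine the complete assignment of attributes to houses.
Solution:

House | Color | Hobby | Drink | Pet | Job
-----------------------------------------
  1   | white | reading | smoothie | hamster | chef
  2   | orange | hiking | tea | rabbit | writer
  3   | black | gardening | coffee | cat | nurse
  4   | brown | cooking | soda | parrot | plumber
  5   | gray | painting | juice | dog | pilot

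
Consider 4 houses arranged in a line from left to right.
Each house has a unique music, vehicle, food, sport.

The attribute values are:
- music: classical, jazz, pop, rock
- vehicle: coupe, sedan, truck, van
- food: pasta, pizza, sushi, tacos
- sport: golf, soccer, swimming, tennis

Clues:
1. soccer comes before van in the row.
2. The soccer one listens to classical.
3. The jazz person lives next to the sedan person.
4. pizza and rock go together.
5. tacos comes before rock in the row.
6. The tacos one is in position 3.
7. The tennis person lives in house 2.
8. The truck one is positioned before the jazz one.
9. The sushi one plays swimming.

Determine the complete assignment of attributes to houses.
Solution:

House | Music | Vehicle | Food | Sport
--------------------------------------
  1   | pop | truck | sushi | swimming
  2   | jazz | coupe | pasta | tennis
  3   | classical | sedan | tacos | soccer
  4   | rock | van | pizza | golf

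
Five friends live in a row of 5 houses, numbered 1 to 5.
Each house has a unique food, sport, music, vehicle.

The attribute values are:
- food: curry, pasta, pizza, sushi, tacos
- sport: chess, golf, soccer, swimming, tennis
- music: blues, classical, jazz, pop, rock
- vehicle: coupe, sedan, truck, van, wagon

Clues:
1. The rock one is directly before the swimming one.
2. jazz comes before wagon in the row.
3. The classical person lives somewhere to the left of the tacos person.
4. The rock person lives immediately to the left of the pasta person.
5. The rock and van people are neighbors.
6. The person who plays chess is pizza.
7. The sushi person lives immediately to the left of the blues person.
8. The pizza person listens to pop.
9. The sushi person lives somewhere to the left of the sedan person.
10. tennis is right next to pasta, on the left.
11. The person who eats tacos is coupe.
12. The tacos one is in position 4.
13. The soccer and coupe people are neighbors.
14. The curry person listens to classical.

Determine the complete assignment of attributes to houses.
Solution:

House | Food | Sport | Music | Vehicle
--------------------------------------
  1   | sushi | tennis | rock | truck
  2   | pasta | swimming | blues | van
  3   | curry | soccer | classical | sedan
  4   | tacos | golf | jazz | coupe
  5   | pizza | chess | pop | wagon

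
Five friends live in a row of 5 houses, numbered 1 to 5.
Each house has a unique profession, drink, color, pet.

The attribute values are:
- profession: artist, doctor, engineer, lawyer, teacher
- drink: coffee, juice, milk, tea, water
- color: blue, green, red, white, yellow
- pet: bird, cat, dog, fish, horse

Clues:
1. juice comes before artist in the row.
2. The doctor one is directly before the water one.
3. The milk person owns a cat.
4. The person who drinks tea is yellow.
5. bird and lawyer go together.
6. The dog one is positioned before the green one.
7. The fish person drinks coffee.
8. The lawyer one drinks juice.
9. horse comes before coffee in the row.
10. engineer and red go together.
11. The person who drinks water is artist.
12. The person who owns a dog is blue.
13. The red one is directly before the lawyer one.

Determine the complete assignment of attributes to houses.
Solution:

House | Profession | Drink | Color | Pet
----------------------------------------
  1   | engineer | milk | red | cat
  2   | lawyer | juice | white | bird
  3   | doctor | tea | yellow | horse
  4   | artist | water | blue | dog
  5   | teacher | coffee | green | fish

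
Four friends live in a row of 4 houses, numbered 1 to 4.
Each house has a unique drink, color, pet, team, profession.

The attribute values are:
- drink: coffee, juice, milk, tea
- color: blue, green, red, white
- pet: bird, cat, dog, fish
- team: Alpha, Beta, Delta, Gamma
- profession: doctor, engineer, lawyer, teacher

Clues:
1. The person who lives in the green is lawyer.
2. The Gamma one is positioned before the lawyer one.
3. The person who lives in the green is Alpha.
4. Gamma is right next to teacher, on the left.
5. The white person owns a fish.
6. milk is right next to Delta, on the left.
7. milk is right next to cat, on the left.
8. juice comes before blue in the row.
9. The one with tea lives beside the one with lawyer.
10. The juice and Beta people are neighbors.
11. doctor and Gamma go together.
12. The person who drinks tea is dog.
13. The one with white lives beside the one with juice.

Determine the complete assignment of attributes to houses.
Solution:

House | Drink | Color | Pet | Team | Profession
-----------------------------------------------
  1   | milk | white | fish | Gamma | doctor
  2   | juice | red | cat | Delta | teacher
  3   | tea | blue | dog | Beta | engineer
  4   | coffee | green | bird | Alpha | lawyer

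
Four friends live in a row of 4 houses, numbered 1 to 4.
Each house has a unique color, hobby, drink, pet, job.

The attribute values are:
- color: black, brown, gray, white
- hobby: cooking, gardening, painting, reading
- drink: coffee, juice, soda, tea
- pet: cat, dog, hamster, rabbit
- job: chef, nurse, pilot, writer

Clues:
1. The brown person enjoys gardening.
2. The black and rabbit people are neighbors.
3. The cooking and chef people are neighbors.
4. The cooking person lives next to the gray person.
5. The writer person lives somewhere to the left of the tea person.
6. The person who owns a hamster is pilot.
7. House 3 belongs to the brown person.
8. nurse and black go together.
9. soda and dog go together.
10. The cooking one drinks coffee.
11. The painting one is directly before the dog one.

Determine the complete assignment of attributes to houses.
Solution:

House | Color | Hobby | Drink | Pet | Job
-----------------------------------------
  1   | black | cooking | coffee | cat | nurse
  2   | gray | painting | juice | rabbit | chef
  3   | brown | gardening | soda | dog | writer
  4   | white | reading | tea | hamster | pilot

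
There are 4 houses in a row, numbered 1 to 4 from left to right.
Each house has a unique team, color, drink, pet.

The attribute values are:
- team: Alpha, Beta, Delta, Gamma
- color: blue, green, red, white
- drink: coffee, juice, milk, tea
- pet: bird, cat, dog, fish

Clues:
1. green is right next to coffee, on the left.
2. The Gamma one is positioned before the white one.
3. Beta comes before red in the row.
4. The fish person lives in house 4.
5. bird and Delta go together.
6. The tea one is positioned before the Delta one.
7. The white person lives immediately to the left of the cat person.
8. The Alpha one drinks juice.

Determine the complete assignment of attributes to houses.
Solution:

House | Team | Color | Drink | Pet
----------------------------------
  1   | Gamma | green | tea | dog
  2   | Delta | white | coffee | bird
  3   | Beta | blue | milk | cat
  4   | Alpha | red | juice | fish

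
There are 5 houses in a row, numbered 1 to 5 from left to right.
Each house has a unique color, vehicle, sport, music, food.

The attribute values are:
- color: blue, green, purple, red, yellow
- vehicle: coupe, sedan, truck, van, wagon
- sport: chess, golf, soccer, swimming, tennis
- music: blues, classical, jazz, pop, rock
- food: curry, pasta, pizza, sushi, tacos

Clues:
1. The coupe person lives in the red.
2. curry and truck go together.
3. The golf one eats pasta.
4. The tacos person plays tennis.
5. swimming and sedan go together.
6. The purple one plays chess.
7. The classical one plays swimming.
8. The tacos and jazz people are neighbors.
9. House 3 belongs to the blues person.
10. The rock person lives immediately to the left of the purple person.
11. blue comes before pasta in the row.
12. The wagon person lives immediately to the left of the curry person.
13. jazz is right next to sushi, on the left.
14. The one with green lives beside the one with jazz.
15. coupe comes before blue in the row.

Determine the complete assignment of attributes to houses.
Solution:

House | Color | Vehicle | Sport | Music | Food
----------------------------------------------
  1   | green | wagon | tennis | rock | tacos
  2   | purple | truck | chess | jazz | curry
  3   | red | coupe | soccer | blues | sushi
  4   | blue | sedan | swimming | classical | pizza
  5   | yellow | van | golf | pop | pasta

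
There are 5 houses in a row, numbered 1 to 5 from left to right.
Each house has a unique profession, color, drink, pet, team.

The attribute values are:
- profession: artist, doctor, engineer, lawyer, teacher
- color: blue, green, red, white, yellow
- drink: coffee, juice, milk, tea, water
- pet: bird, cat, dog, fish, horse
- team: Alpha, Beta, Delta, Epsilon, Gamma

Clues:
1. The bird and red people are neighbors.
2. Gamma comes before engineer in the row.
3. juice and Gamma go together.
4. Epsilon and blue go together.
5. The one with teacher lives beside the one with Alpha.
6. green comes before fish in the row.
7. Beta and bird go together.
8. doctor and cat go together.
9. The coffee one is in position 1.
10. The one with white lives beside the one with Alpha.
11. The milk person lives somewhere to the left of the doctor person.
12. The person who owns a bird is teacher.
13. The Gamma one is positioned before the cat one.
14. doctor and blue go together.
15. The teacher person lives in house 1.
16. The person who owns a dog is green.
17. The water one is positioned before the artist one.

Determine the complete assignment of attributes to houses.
Solution:

House | Profession | Color | Drink | Pet | Team
-----------------------------------------------
  1   | teacher | white | coffee | bird | Beta
  2   | lawyer | red | water | horse | Alpha
  3   | artist | green | juice | dog | Gamma
  4   | engineer | yellow | milk | fish | Delta
  5   | doctor | blue | tea | cat | Epsilon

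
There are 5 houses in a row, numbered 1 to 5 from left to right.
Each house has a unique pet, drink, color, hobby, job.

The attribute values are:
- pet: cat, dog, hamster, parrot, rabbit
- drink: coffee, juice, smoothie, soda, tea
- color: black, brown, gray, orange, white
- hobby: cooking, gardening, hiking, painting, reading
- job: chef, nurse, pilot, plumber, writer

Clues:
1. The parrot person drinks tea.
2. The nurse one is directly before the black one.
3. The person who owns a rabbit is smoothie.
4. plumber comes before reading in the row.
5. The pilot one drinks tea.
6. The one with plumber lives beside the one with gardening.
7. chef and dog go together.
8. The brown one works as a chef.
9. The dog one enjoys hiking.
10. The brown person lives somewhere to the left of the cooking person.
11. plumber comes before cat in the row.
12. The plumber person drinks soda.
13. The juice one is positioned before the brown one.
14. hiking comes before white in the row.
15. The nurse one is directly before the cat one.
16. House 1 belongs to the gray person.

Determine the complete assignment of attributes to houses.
Solution:

House | Pet | Drink | Color | Hobby | Job
-----------------------------------------
  1   | hamster | soda | gray | painting | plumber
  2   | rabbit | smoothie | orange | gardening | nurse
  3   | cat | juice | black | reading | writer
  4   | dog | coffee | brown | hiking | chef
  5   | parrot | tea | white | cooking | pilot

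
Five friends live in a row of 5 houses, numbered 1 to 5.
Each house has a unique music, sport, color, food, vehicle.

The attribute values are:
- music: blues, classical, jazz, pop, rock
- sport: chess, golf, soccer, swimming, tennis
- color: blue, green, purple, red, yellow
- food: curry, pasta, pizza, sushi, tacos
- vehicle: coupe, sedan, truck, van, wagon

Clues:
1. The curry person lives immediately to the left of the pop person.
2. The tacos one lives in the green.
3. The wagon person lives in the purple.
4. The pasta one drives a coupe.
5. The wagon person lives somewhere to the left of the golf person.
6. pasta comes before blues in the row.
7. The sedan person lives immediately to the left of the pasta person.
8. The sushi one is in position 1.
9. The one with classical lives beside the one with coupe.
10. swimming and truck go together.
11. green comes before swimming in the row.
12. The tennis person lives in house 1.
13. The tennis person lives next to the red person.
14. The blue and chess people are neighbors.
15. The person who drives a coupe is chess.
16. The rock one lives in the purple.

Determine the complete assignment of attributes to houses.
Solution:

House | Music | Sport | Color | Food | Vehicle
----------------------------------------------
  1   | classical | tennis | blue | sushi | sedan
  2   | jazz | chess | red | pasta | coupe
  3   | rock | soccer | purple | curry | wagon
  4   | pop | golf | green | tacos | van
  5   | blues | swimming | yellow | pizza | truck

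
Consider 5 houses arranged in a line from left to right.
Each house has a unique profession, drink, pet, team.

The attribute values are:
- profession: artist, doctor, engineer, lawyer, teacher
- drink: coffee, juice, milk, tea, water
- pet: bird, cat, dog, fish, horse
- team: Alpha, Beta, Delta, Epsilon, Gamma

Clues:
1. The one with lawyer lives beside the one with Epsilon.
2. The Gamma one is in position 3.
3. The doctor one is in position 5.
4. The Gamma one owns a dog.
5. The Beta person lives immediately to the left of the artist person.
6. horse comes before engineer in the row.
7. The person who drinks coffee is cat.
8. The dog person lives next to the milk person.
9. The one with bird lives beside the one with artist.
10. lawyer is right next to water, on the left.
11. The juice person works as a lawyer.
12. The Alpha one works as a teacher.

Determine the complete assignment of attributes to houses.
Solution:

House | Profession | Drink | Pet | Team
---------------------------------------
  1   | lawyer | juice | bird | Beta
  2   | artist | water | horse | Epsilon
  3   | engineer | tea | dog | Gamma
  4   | teacher | milk | fish | Alpha
  5   | doctor | coffee | cat | Delta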